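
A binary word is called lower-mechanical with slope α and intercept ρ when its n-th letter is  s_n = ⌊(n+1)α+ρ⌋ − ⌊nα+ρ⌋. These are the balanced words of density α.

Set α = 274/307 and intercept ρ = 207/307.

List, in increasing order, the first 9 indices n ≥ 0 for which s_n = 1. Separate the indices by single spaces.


n=0: ⌊481/307⌋−⌊207/307⌋ = 1−0 = 1  ← one
n=1: ⌊755/307⌋−⌊481/307⌋ = 2−1 = 1  ← one
n=2: ⌊1029/307⌋−⌊755/307⌋ = 3−2 = 1  ← one
n=3: ⌊1303/307⌋−⌊1029/307⌋ = 4−3 = 1  ← one
n=4: ⌊1577/307⌋−⌊1303/307⌋ = 5−4 = 1  ← one
n=5: ⌊1851/307⌋−⌊1577/307⌋ = 6−5 = 1  ← one
n=6: ⌊2125/307⌋−⌊1851/307⌋ = 6−6 = 0
n=7: ⌊2399/307⌋−⌊2125/307⌋ = 7−6 = 1  ← one
n=8: ⌊2673/307⌋−⌊2399/307⌋ = 8−7 = 1  ← one
n=9: ⌊2947/307⌋−⌊2673/307⌋ = 9−8 = 1  ← one
positions of the first 9 ones: 0 1 2 3 4 5 7 8 9

0 1 2 3 4 5 7 8 9


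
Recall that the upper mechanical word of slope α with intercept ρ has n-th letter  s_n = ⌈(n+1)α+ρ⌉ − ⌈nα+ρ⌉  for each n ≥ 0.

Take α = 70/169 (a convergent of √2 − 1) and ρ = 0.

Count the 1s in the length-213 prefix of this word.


#1s = Σ_{n=0}^{212} s_n = Σ_{n=0}^{212} (⌈(n+1)α+ρ⌉ − ⌈nα+ρ⌉)
the sum telescopes: every ⌈nα+ρ⌉ with 0 < n < 213 appears once with + and once with −, leaving ⌈213α+ρ⌉ − ⌈0·α+ρ⌉
213α + ρ = (213·70) / 169 = 14910/169
ρ = 0/169
⌈14910/169⌉ = 89,  ⌈0/169⌉ = 0
#1s = 89 − 0 = 89

89


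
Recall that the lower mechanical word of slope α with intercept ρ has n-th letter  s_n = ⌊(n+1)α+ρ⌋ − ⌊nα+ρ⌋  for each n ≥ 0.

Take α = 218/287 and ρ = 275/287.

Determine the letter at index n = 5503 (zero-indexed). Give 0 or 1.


(n+1)α + ρ = (5504·218 + 275) / 287 = 1200147/287
nα + ρ     = (5503·218 + 275) / 287 = 1199929/287
⌊1200147/287⌋ = 4181,  ⌊1199929/287⌋ = 4180
s_{5503} = 4181 − 4180 = 1

1


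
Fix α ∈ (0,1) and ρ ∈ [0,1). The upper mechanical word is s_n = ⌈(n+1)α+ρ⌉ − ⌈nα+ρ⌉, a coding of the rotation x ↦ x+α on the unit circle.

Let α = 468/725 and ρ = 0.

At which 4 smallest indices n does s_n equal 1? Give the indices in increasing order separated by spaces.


0 1 3 4

n=0: ⌈468/725⌉−⌈0/725⌉ = 1−0 = 1  ← one
n=1: ⌈936/725⌉−⌈468/725⌉ = 2−1 = 1  ← one
n=2: ⌈1404/725⌉−⌈936/725⌉ = 2−2 = 0
n=3: ⌈1872/725⌉−⌈1404/725⌉ = 3−2 = 1  ← one
n=4: ⌈2340/725⌉−⌈1872/725⌉ = 4−3 = 1  ← one
positions of the first 4 ones: 0 1 3 4


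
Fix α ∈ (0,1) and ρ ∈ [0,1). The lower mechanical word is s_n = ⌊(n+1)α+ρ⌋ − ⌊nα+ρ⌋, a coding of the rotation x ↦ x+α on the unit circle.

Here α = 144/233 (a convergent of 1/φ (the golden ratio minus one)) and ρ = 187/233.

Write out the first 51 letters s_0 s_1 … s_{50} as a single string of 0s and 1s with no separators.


110101101011011010110110101101011011010110101101101

n=0: ⌊(1·144+187)/233⌋ − ⌊(0·144+187)/233⌋ = ⌊331/233⌋ − ⌊187/233⌋ = 1 − 0 = 1
n=1: ⌊(2·144+187)/233⌋ − ⌊(1·144+187)/233⌋ = ⌊475/233⌋ − ⌊331/233⌋ = 2 − 1 = 1
n=2: ⌊(3·144+187)/233⌋ − ⌊(2·144+187)/233⌋ = ⌊619/233⌋ − ⌊475/233⌋ = 2 − 2 = 0
n=3: ⌊(4·144+187)/233⌋ − ⌊(3·144+187)/233⌋ = ⌊763/233⌋ − ⌊619/233⌋ = 3 − 2 = 1
n=4: ⌊(5·144+187)/233⌋ − ⌊(4·144+187)/233⌋ = ⌊907/233⌋ − ⌊763/233⌋ = 3 − 3 = 0
n=5: ⌊(6·144+187)/233⌋ − ⌊(5·144+187)/233⌋ = ⌊1051/233⌋ − ⌊907/233⌋ = 4 − 3 = 1
n=6: ⌊(7·144+187)/233⌋ − ⌊(6·144+187)/233⌋ = ⌊1195/233⌋ − ⌊1051/233⌋ = 5 − 4 = 1
n=7: ⌊(8·144+187)/233⌋ − ⌊(7·144+187)/233⌋ = ⌊1339/233⌋ − ⌊1195/233⌋ = 5 − 5 = 0
n=8: ⌊(9·144+187)/233⌋ − ⌊(8·144+187)/233⌋ = ⌊1483/233⌋ − ⌊1339/233⌋ = 6 − 5 = 1
n=9: ⌊(10·144+187)/233⌋ − ⌊(9·144+187)/233⌋ = ⌊1627/233⌋ − ⌊1483/233⌋ = 6 − 6 = 0
n=10: ⌊(11·144+187)/233⌋ − ⌊(10·144+187)/233⌋ = ⌊1771/233⌋ − ⌊1627/233⌋ = 7 − 6 = 1
n=11: ⌊(12·144+187)/233⌋ − ⌊(11·144+187)/233⌋ = ⌊1915/233⌋ − ⌊1771/233⌋ = 8 − 7 = 1
n=12: ⌊(13·144+187)/233⌋ − ⌊(12·144+187)/233⌋ = ⌊2059/233⌋ − ⌊1915/233⌋ = 8 − 8 = 0
n=13: ⌊(14·144+187)/233⌋ − ⌊(13·144+187)/233⌋ = ⌊2203/233⌋ − ⌊2059/233⌋ = 9 − 8 = 1
n=14: ⌊(15·144+187)/233⌋ − ⌊(14·144+187)/233⌋ = ⌊2347/233⌋ − ⌊2203/233⌋ = 10 − 9 = 1
n=15: ⌊(16·144+187)/233⌋ − ⌊(15·144+187)/233⌋ = ⌊2491/233⌋ − ⌊2347/233⌋ = 10 − 10 = 0
n=16: ⌊(17·144+187)/233⌋ − ⌊(16·144+187)/233⌋ = ⌊2635/233⌋ − ⌊2491/233⌋ = 11 − 10 = 1
n=17: ⌊(18·144+187)/233⌋ − ⌊(17·144+187)/233⌋ = ⌊2779/233⌋ − ⌊2635/233⌋ = 11 − 11 = 0
n=18: ⌊(19·144+187)/233⌋ − ⌊(18·144+187)/233⌋ = ⌊2923/233⌋ − ⌊2779/233⌋ = 12 − 11 = 1
n=19: ⌊(20·144+187)/233⌋ − ⌊(19·144+187)/233⌋ = ⌊3067/233⌋ − ⌊2923/233⌋ = 13 − 12 = 1
n=20: ⌊(21·144+187)/233⌋ − ⌊(20·144+187)/233⌋ = ⌊3211/233⌋ − ⌊3067/233⌋ = 13 − 13 = 0
n=21: ⌊(22·144+187)/233⌋ − ⌊(21·144+187)/233⌋ = ⌊3355/233⌋ − ⌊3211/233⌋ = 14 − 13 = 1
n=22: ⌊(23·144+187)/233⌋ − ⌊(22·144+187)/233⌋ = ⌊3499/233⌋ − ⌊3355/233⌋ = 15 − 14 = 1
n=23: ⌊(24·144+187)/233⌋ − ⌊(23·144+187)/233⌋ = ⌊3643/233⌋ − ⌊3499/233⌋ = 15 − 15 = 0
n=24: ⌊(25·144+187)/233⌋ − ⌊(24·144+187)/233⌋ = ⌊3787/233⌋ − ⌊3643/233⌋ = 16 − 15 = 1
n=25: ⌊(26·144+187)/233⌋ − ⌊(25·144+187)/233⌋ = ⌊3931/233⌋ − ⌊3787/233⌋ = 16 − 16 = 0
n=26: ⌊(27·144+187)/233⌋ − ⌊(26·144+187)/233⌋ = ⌊4075/233⌋ − ⌊3931/233⌋ = 17 − 16 = 1
n=27: ⌊(28·144+187)/233⌋ − ⌊(27·144+187)/233⌋ = ⌊4219/233⌋ − ⌊4075/233⌋ = 18 − 17 = 1
n=28: ⌊(29·144+187)/233⌋ − ⌊(28·144+187)/233⌋ = ⌊4363/233⌋ − ⌊4219/233⌋ = 18 − 18 = 0
n=29: ⌊(30·144+187)/233⌋ − ⌊(29·144+187)/233⌋ = ⌊4507/233⌋ − ⌊4363/233⌋ = 19 − 18 = 1
n=30: ⌊(31·144+187)/233⌋ − ⌊(30·144+187)/233⌋ = ⌊4651/233⌋ − ⌊4507/233⌋ = 19 − 19 = 0
n=31: ⌊(32·144+187)/233⌋ − ⌊(31·144+187)/233⌋ = ⌊4795/233⌋ − ⌊4651/233⌋ = 20 − 19 = 1
n=32: ⌊(33·144+187)/233⌋ − ⌊(32·144+187)/233⌋ = ⌊4939/233⌋ − ⌊4795/233⌋ = 21 − 20 = 1
n=33: ⌊(34·144+187)/233⌋ − ⌊(33·144+187)/233⌋ = ⌊5083/233⌋ − ⌊4939/233⌋ = 21 − 21 = 0
n=34: ⌊(35·144+187)/233⌋ − ⌊(34·144+187)/233⌋ = ⌊5227/233⌋ − ⌊5083/233⌋ = 22 − 21 = 1
n=35: ⌊(36·144+187)/233⌋ − ⌊(35·144+187)/233⌋ = ⌊5371/233⌋ − ⌊5227/233⌋ = 23 − 22 = 1
n=36: ⌊(37·144+187)/233⌋ − ⌊(36·144+187)/233⌋ = ⌊5515/233⌋ − ⌊5371/233⌋ = 23 − 23 = 0
n=37: ⌊(38·144+187)/233⌋ − ⌊(37·144+187)/233⌋ = ⌊5659/233⌋ − ⌊5515/233⌋ = 24 − 23 = 1
n=38: ⌊(39·144+187)/233⌋ − ⌊(38·144+187)/233⌋ = ⌊5803/233⌋ − ⌊5659/233⌋ = 24 − 24 = 0
n=39: ⌊(40·144+187)/233⌋ − ⌊(39·144+187)/233⌋ = ⌊5947/233⌋ − ⌊5803/233⌋ = 25 − 24 = 1
n=40: ⌊(41·144+187)/233⌋ − ⌊(40·144+187)/233⌋ = ⌊6091/233⌋ − ⌊5947/233⌋ = 26 − 25 = 1
n=41: ⌊(42·144+187)/233⌋ − ⌊(41·144+187)/233⌋ = ⌊6235/233⌋ − ⌊6091/233⌋ = 26 − 26 = 0
n=42: ⌊(43·144+187)/233⌋ − ⌊(42·144+187)/233⌋ = ⌊6379/233⌋ − ⌊6235/233⌋ = 27 − 26 = 1
n=43: ⌊(44·144+187)/233⌋ − ⌊(43·144+187)/233⌋ = ⌊6523/233⌋ − ⌊6379/233⌋ = 27 − 27 = 0
n=44: ⌊(45·144+187)/233⌋ − ⌊(44·144+187)/233⌋ = ⌊6667/233⌋ − ⌊6523/233⌋ = 28 − 27 = 1
n=45: ⌊(46·144+187)/233⌋ − ⌊(45·144+187)/233⌋ = ⌊6811/233⌋ − ⌊6667/233⌋ = 29 − 28 = 1
n=46: ⌊(47·144+187)/233⌋ − ⌊(46·144+187)/233⌋ = ⌊6955/233⌋ − ⌊6811/233⌋ = 29 − 29 = 0
n=47: ⌊(48·144+187)/233⌋ − ⌊(47·144+187)/233⌋ = ⌊7099/233⌋ − ⌊6955/233⌋ = 30 − 29 = 1
n=48: ⌊(49·144+187)/233⌋ − ⌊(48·144+187)/233⌋ = ⌊7243/233⌋ − ⌊7099/233⌋ = 31 − 30 = 1
n=49: ⌊(50·144+187)/233⌋ − ⌊(49·144+187)/233⌋ = ⌊7387/233⌋ − ⌊7243/233⌋ = 31 − 31 = 0
n=50: ⌊(51·144+187)/233⌋ − ⌊(50·144+187)/233⌋ = ⌊7531/233⌋ − ⌊7387/233⌋ = 32 − 31 = 1


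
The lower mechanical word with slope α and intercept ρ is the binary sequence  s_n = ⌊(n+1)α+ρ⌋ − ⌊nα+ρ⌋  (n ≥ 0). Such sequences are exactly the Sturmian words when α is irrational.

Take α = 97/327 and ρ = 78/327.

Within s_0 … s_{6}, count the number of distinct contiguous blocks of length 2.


t_n = ⌊(n·97+78)/327⌋ for n = 0 … 7:
  n=0…7: ⌊78/327⌋=0 ⌊175/327⌋=0 ⌊272/327⌋=0 ⌊369/327⌋=1 ⌊466/327⌋=1 ⌊563/327⌋=1 ⌊660/327⌋=2 ⌊757/327⌋=2
s_n = t_(n+1) − t_n for n = 0 … 6 gives
prefix = 0010010
slide a length-2 window over [0..1] … [5..6] (6 windows); first occurrence of each distinct factor:
  [  0..  1] 00
  [  1..  2] 01
  [  2..  3] 10
  (the other 3 windows repeat one of these)
distinct factors: {00, 01, 10}
count = 3  (Sturmian bound for length 2 is 3)

3


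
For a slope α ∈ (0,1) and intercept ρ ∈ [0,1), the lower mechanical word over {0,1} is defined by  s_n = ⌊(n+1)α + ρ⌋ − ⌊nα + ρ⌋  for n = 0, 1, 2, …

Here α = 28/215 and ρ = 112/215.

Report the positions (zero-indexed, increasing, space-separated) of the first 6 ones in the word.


n=0: ⌊140/215⌋−⌊112/215⌋ = 0−0 = 0
n=1: ⌊168/215⌋−⌊140/215⌋ = 0−0 = 0
n=2: ⌊196/215⌋−⌊168/215⌋ = 0−0 = 0
n=3: ⌊224/215⌋−⌊196/215⌋ = 1−0 = 1  ← one
n=4: ⌊252/215⌋−⌊224/215⌋ = 1−1 = 0
n=5: ⌊280/215⌋−⌊252/215⌋ = 1−1 = 0
n=6: ⌊308/215⌋−⌊280/215⌋ = 1−1 = 0
n=7: ⌊336/215⌋−⌊308/215⌋ = 1−1 = 0
n=8: ⌊364/215⌋−⌊336/215⌋ = 1−1 = 0
n=9: ⌊392/215⌋−⌊364/215⌋ = 1−1 = 0
n=10: ⌊420/215⌋−⌊392/215⌋ = 1−1 = 0
n=11: ⌊448/215⌋−⌊420/215⌋ = 2−1 = 1  ← one
n=12: ⌊476/215⌋−⌊448/215⌋ = 2−2 = 0
n=13: ⌊504/215⌋−⌊476/215⌋ = 2−2 = 0
n=14: ⌊532/215⌋−⌊504/215⌋ = 2−2 = 0
n=15: ⌊560/215⌋−⌊532/215⌋ = 2−2 = 0
n=16: ⌊588/215⌋−⌊560/215⌋ = 2−2 = 0
n=17: ⌊616/215⌋−⌊588/215⌋ = 2−2 = 0
n=18: ⌊644/215⌋−⌊616/215⌋ = 2−2 = 0
n=19: ⌊672/215⌋−⌊644/215⌋ = 3−2 = 1  ← one
n=20: ⌊700/215⌋−⌊672/215⌋ = 3−3 = 0
n=21: ⌊728/215⌋−⌊700/215⌋ = 3−3 = 0
n=22: ⌊756/215⌋−⌊728/215⌋ = 3−3 = 0
n=23: ⌊784/215⌋−⌊756/215⌋ = 3−3 = 0
n=24: ⌊812/215⌋−⌊784/215⌋ = 3−3 = 0
n=25: ⌊840/215⌋−⌊812/215⌋ = 3−3 = 0
n=26: ⌊868/215⌋−⌊840/215⌋ = 4−3 = 1  ← one
n=27: ⌊896/215⌋−⌊868/215⌋ = 4−4 = 0
n=28: ⌊924/215⌋−⌊896/215⌋ = 4−4 = 0
n=29: ⌊952/215⌋−⌊924/215⌋ = 4−4 = 0
n=30: ⌊980/215⌋−⌊952/215⌋ = 4−4 = 0
n=31: ⌊1008/215⌋−⌊980/215⌋ = 4−4 = 0
n=32: ⌊1036/215⌋−⌊1008/215⌋ = 4−4 = 0
n=33: ⌊1064/215⌋−⌊1036/215⌋ = 4−4 = 0
n=34: ⌊1092/215⌋−⌊1064/215⌋ = 5−4 = 1  ← one
n=35: ⌊1120/215⌋−⌊1092/215⌋ = 5−5 = 0
n=36: ⌊1148/215⌋−⌊1120/215⌋ = 5−5 = 0
n=37: ⌊1176/215⌋−⌊1148/215⌋ = 5−5 = 0
n=38: ⌊1204/215⌋−⌊1176/215⌋ = 5−5 = 0
n=39: ⌊1232/215⌋−⌊1204/215⌋ = 5−5 = 0
n=40: ⌊1260/215⌋−⌊1232/215⌋ = 5−5 = 0
n=41: ⌊1288/215⌋−⌊1260/215⌋ = 5−5 = 0
n=42: ⌊1316/215⌋−⌊1288/215⌋ = 6−5 = 1  ← one
positions of the first 6 ones: 3 11 19 26 34 42

3 11 19 26 34 42


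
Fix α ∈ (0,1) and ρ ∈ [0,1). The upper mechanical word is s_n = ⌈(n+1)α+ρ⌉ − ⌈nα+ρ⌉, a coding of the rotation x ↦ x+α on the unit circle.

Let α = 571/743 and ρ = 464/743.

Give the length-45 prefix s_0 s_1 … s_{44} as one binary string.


n=0: ⌈(1·571+464)/743⌉ − ⌈(0·571+464)/743⌉ = ⌈1035/743⌉ − ⌈464/743⌉ = 2 − 1 = 1
n=1: ⌈(2·571+464)/743⌉ − ⌈(1·571+464)/743⌉ = ⌈1606/743⌉ − ⌈1035/743⌉ = 3 − 2 = 1
n=2: ⌈(3·571+464)/743⌉ − ⌈(2·571+464)/743⌉ = ⌈2177/743⌉ − ⌈1606/743⌉ = 3 − 3 = 0
n=3: ⌈(4·571+464)/743⌉ − ⌈(3·571+464)/743⌉ = ⌈2748/743⌉ − ⌈2177/743⌉ = 4 − 3 = 1
n=4: ⌈(5·571+464)/743⌉ − ⌈(4·571+464)/743⌉ = ⌈3319/743⌉ − ⌈2748/743⌉ = 5 − 4 = 1
n=5: ⌈(6·571+464)/743⌉ − ⌈(5·571+464)/743⌉ = ⌈3890/743⌉ − ⌈3319/743⌉ = 6 − 5 = 1
n=6: ⌈(7·571+464)/743⌉ − ⌈(6·571+464)/743⌉ = ⌈4461/743⌉ − ⌈3890/743⌉ = 7 − 6 = 1
n=7: ⌈(8·571+464)/743⌉ − ⌈(7·571+464)/743⌉ = ⌈5032/743⌉ − ⌈4461/743⌉ = 7 − 7 = 0
n=8: ⌈(9·571+464)/743⌉ − ⌈(8·571+464)/743⌉ = ⌈5603/743⌉ − ⌈5032/743⌉ = 8 − 7 = 1
n=9: ⌈(10·571+464)/743⌉ − ⌈(9·571+464)/743⌉ = ⌈6174/743⌉ − ⌈5603/743⌉ = 9 − 8 = 1
n=10: ⌈(11·571+464)/743⌉ − ⌈(10·571+464)/743⌉ = ⌈6745/743⌉ − ⌈6174/743⌉ = 10 − 9 = 1
n=11: ⌈(12·571+464)/743⌉ − ⌈(11·571+464)/743⌉ = ⌈7316/743⌉ − ⌈6745/743⌉ = 10 − 10 = 0
n=12: ⌈(13·571+464)/743⌉ − ⌈(12·571+464)/743⌉ = ⌈7887/743⌉ − ⌈7316/743⌉ = 11 − 10 = 1
n=13: ⌈(14·571+464)/743⌉ − ⌈(13·571+464)/743⌉ = ⌈8458/743⌉ − ⌈7887/743⌉ = 12 − 11 = 1
n=14: ⌈(15·571+464)/743⌉ − ⌈(14·571+464)/743⌉ = ⌈9029/743⌉ − ⌈8458/743⌉ = 13 − 12 = 1
n=15: ⌈(16·571+464)/743⌉ − ⌈(15·571+464)/743⌉ = ⌈9600/743⌉ − ⌈9029/743⌉ = 13 − 13 = 0
n=16: ⌈(17·571+464)/743⌉ − ⌈(16·571+464)/743⌉ = ⌈10171/743⌉ − ⌈9600/743⌉ = 14 − 13 = 1
n=17: ⌈(18·571+464)/743⌉ − ⌈(17·571+464)/743⌉ = ⌈10742/743⌉ − ⌈10171/743⌉ = 15 − 14 = 1
n=18: ⌈(19·571+464)/743⌉ − ⌈(18·571+464)/743⌉ = ⌈11313/743⌉ − ⌈10742/743⌉ = 16 − 15 = 1
n=19: ⌈(20·571+464)/743⌉ − ⌈(19·571+464)/743⌉ = ⌈11884/743⌉ − ⌈11313/743⌉ = 16 − 16 = 0
n=20: ⌈(21·571+464)/743⌉ − ⌈(20·571+464)/743⌉ = ⌈12455/743⌉ − ⌈11884/743⌉ = 17 − 16 = 1
n=21: ⌈(22·571+464)/743⌉ − ⌈(21·571+464)/743⌉ = ⌈13026/743⌉ − ⌈12455/743⌉ = 18 − 17 = 1
n=22: ⌈(23·571+464)/743⌉ − ⌈(22·571+464)/743⌉ = ⌈13597/743⌉ − ⌈13026/743⌉ = 19 − 18 = 1
n=23: ⌈(24·571+464)/743⌉ − ⌈(23·571+464)/743⌉ = ⌈14168/743⌉ − ⌈13597/743⌉ = 20 − 19 = 1
n=24: ⌈(25·571+464)/743⌉ − ⌈(24·571+464)/743⌉ = ⌈14739/743⌉ − ⌈14168/743⌉ = 20 − 20 = 0
n=25: ⌈(26·571+464)/743⌉ − ⌈(25·571+464)/743⌉ = ⌈15310/743⌉ − ⌈14739/743⌉ = 21 − 20 = 1
n=26: ⌈(27·571+464)/743⌉ − ⌈(26·571+464)/743⌉ = ⌈15881/743⌉ − ⌈15310/743⌉ = 22 − 21 = 1
n=27: ⌈(28·571+464)/743⌉ − ⌈(27·571+464)/743⌉ = ⌈16452/743⌉ − ⌈15881/743⌉ = 23 − 22 = 1
n=28: ⌈(29·571+464)/743⌉ − ⌈(28·571+464)/743⌉ = ⌈17023/743⌉ − ⌈16452/743⌉ = 23 − 23 = 0
n=29: ⌈(30·571+464)/743⌉ − ⌈(29·571+464)/743⌉ = ⌈17594/743⌉ − ⌈17023/743⌉ = 24 − 23 = 1
n=30: ⌈(31·571+464)/743⌉ − ⌈(30·571+464)/743⌉ = ⌈18165/743⌉ − ⌈17594/743⌉ = 25 − 24 = 1
n=31: ⌈(32·571+464)/743⌉ − ⌈(31·571+464)/743⌉ = ⌈18736/743⌉ − ⌈18165/743⌉ = 26 − 25 = 1
n=32: ⌈(33·571+464)/743⌉ − ⌈(32·571+464)/743⌉ = ⌈19307/743⌉ − ⌈18736/743⌉ = 26 − 26 = 0
n=33: ⌈(34·571+464)/743⌉ − ⌈(33·571+464)/743⌉ = ⌈19878/743⌉ − ⌈19307/743⌉ = 27 − 26 = 1
n=34: ⌈(35·571+464)/743⌉ − ⌈(34·571+464)/743⌉ = ⌈20449/743⌉ − ⌈19878/743⌉ = 28 − 27 = 1
n=35: ⌈(36·571+464)/743⌉ − ⌈(35·571+464)/743⌉ = ⌈21020/743⌉ − ⌈20449/743⌉ = 29 − 28 = 1
n=36: ⌈(37·571+464)/743⌉ − ⌈(36·571+464)/743⌉ = ⌈21591/743⌉ − ⌈21020/743⌉ = 30 − 29 = 1
n=37: ⌈(38·571+464)/743⌉ − ⌈(37·571+464)/743⌉ = ⌈22162/743⌉ − ⌈21591/743⌉ = 30 − 30 = 0
n=38: ⌈(39·571+464)/743⌉ − ⌈(38·571+464)/743⌉ = ⌈22733/743⌉ − ⌈22162/743⌉ = 31 − 30 = 1
n=39: ⌈(40·571+464)/743⌉ − ⌈(39·571+464)/743⌉ = ⌈23304/743⌉ − ⌈22733/743⌉ = 32 − 31 = 1
n=40: ⌈(41·571+464)/743⌉ − ⌈(40·571+464)/743⌉ = ⌈23875/743⌉ − ⌈23304/743⌉ = 33 − 32 = 1
n=41: ⌈(42·571+464)/743⌉ − ⌈(41·571+464)/743⌉ = ⌈24446/743⌉ − ⌈23875/743⌉ = 33 − 33 = 0
n=42: ⌈(43·571+464)/743⌉ − ⌈(42·571+464)/743⌉ = ⌈25017/743⌉ − ⌈24446/743⌉ = 34 − 33 = 1
n=43: ⌈(44·571+464)/743⌉ − ⌈(43·571+464)/743⌉ = ⌈25588/743⌉ − ⌈25017/743⌉ = 35 − 34 = 1
n=44: ⌈(45·571+464)/743⌉ − ⌈(44·571+464)/743⌉ = ⌈26159/743⌉ − ⌈25588/743⌉ = 36 − 35 = 1

110111101110111011101111011101110111101110111


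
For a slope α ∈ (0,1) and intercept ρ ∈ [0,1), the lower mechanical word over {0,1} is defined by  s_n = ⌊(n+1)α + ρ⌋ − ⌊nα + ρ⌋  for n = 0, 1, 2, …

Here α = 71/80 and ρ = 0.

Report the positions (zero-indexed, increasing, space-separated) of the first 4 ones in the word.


n=0: ⌊71/80⌋−⌊0/80⌋ = 0−0 = 0
n=1: ⌊142/80⌋−⌊71/80⌋ = 1−0 = 1  ← one
n=2: ⌊213/80⌋−⌊142/80⌋ = 2−1 = 1  ← one
n=3: ⌊284/80⌋−⌊213/80⌋ = 3−2 = 1  ← one
n=4: ⌊355/80⌋−⌊284/80⌋ = 4−3 = 1  ← one
positions of the first 4 ones: 1 2 3 4

1 2 3 4


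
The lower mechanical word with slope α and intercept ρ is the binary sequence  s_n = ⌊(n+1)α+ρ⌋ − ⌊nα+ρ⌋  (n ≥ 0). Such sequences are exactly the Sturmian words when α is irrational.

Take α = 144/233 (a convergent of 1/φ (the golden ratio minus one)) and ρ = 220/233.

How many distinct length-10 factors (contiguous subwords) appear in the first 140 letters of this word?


t_n = ⌊(n·144+220)/233⌋ for n = 0 … 140:
  n=0…9: ⌊220/233⌋=0 ⌊364/233⌋=1 ⌊508/233⌋=2 ⌊652/233⌋=2 ⌊796/233⌋=3 ⌊940/233⌋=4 ⌊1084/233⌋=4 ⌊1228/233⌋=5 ⌊1372/233⌋=5 ⌊1516/233⌋=6
  n=10…19: ⌊1660/233⌋=7 ⌊1804/233⌋=7 ⌊1948/233⌋=8 ⌊2092/233⌋=8 ⌊2236/233⌋=9 ⌊2380/233⌋=10 ⌊2524/233⌋=10 ⌊2668/233⌋=11 ⌊2812/233⌋=12 ⌊2956/233⌋=12
  n=20…29: ⌊3100/233⌋=13 ⌊3244/233⌋=13 ⌊3388/233⌋=14 ⌊3532/233⌋=15 ⌊3676/233⌋=15 ⌊3820/233⌋=16 ⌊3964/233⌋=17 ⌊4108/233⌋=17 ⌊4252/233⌋=18 ⌊4396/233⌋=18
  n=30…39: ⌊4540/233⌋=19 ⌊4684/233⌋=20 ⌊4828/233⌋=20 ⌊4972/233⌋=21 ⌊5116/233⌋=21 ⌊5260/233⌋=22 ⌊5404/233⌋=23 ⌊5548/233⌋=23 ⌊5692/233⌋=24 ⌊5836/233⌋=25
  n=40…49: ⌊5980/233⌋=25 ⌊6124/233⌋=26 ⌊6268/233⌋=26 ⌊6412/233⌋=27 ⌊6556/233⌋=28 ⌊6700/233⌋=28 ⌊6844/233⌋=29 ⌊6988/233⌋=29 ⌊7132/233⌋=30 ⌊7276/233⌋=31
  n=50…59: ⌊7420/233⌋=31 ⌊7564/233⌋=32 ⌊7708/233⌋=33 ⌊7852/233⌋=33 ⌊7996/233⌋=34 ⌊8140/233⌋=34 ⌊8284/233⌋=35 ⌊8428/233⌋=36 ⌊8572/233⌋=36 ⌊8716/233⌋=37
  n=60…69: ⌊8860/233⌋=38 ⌊9004/233⌋=38 ⌊9148/233⌋=39 ⌊9292/233⌋=39 ⌊9436/233⌋=40 ⌊9580/233⌋=41 ⌊9724/233⌋=41 ⌊9868/233⌋=42 ⌊10012/233⌋=42 ⌊10156/233⌋=43
  n=70…79: ⌊10300/233⌋=44 ⌊10444/233⌋=44 ⌊10588/233⌋=45 ⌊10732/233⌋=46 ⌊10876/233⌋=46 ⌊11020/233⌋=47 ⌊11164/233⌋=47 ⌊11308/233⌋=48 ⌊11452/233⌋=49 ⌊11596/233⌋=49
  n=80…89: ⌊11740/233⌋=50 ⌊11884/233⌋=51 ⌊12028/233⌋=51 ⌊12172/233⌋=52 ⌊12316/233⌋=52 ⌊12460/233⌋=53 ⌊12604/233⌋=54 ⌊12748/233⌋=54 ⌊12892/233⌋=55 ⌊13036/233⌋=55
  n=90…99: ⌊13180/233⌋=56 ⌊13324/233⌋=57 ⌊13468/233⌋=57 ⌊13612/233⌋=58 ⌊13756/233⌋=59 ⌊13900/233⌋=59 ⌊14044/233⌋=60 ⌊14188/233⌋=60 ⌊14332/233⌋=61 ⌊14476/233⌋=62
  n=100…109: ⌊14620/233⌋=62 ⌊14764/233⌋=63 ⌊14908/233⌋=63 ⌊15052/233⌋=64 ⌊15196/233⌋=65 ⌊15340/233⌋=65 ⌊15484/233⌋=66 ⌊15628/233⌋=67 ⌊15772/233⌋=67 ⌊15916/233⌋=68
  n=110…119: ⌊16060/233⌋=68 ⌊16204/233⌋=69 ⌊16348/233⌋=70 ⌊16492/233⌋=70 ⌊16636/233⌋=71 ⌊16780/233⌋=72 ⌊16924/233⌋=72 ⌊17068/233⌋=73 ⌊17212/233⌋=73 ⌊17356/233⌋=74
  n=120…129: ⌊17500/233⌋=75 ⌊17644/233⌋=75 ⌊17788/233⌋=76 ⌊17932/233⌋=76 ⌊18076/233⌋=77 ⌊18220/233⌋=78 ⌊18364/233⌋=78 ⌊18508/233⌋=79 ⌊18652/233⌋=80 ⌊18796/233⌋=80
  n=130…139: ⌊18940/233⌋=81 ⌊19084/233⌋=81 ⌊19228/233⌋=82 ⌊19372/233⌋=83 ⌊19516/233⌋=83 ⌊19660/233⌋=84 ⌊19804/233⌋=84 ⌊19948/233⌋=85 ⌊20092/233⌋=86 ⌊20236/233⌋=86
  n=140: ⌊20380/233⌋=87
s_n = t_(n+1) − t_n for n = 0 … 139 gives
prefix = 11011010110101101101011011010110101101101011010110110101101101011010110110101101101011010110110101101011011010110110101101011011010110101101
slide a length-10 window over [0..9] … [130..139] (131 windows); first occurrence of each distinct factor:
  [  0..  9] 1101101011
  [  1.. 10] 1011010110
  [  2.. 11] 0110101101
  [  3.. 12] 1101011010
  [  4.. 13] 1010110101
  [  5.. 14] 0101101011
  [  8.. 17] 1101011011
  [  9.. 18] 1010110110
  [ 10.. 19] 0101101101
  [ 11.. 20] 1011011010
  [ 12.. 21] 0110110101
  (the other 120 windows repeat one of these)
distinct factors: {0101101011, 0101101101, 0110101101, 0110110101, 1010110101, 1010110110, 1011010110, 1011011010, 1101011010, 1101011011, 1101101011}
count = 11  (Sturmian bound for length 10 is 11)

11


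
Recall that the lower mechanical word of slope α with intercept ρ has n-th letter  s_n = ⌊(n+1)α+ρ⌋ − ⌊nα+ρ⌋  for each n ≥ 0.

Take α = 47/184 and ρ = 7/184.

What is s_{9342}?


0

(n+1)α + ρ = (9343·47 + 7) / 184 = 439128/184
nα + ρ     = (9342·47 + 7) / 184 = 439081/184
⌊439128/184⌋ = 2386,  ⌊439081/184⌋ = 2386
s_{9342} = 2386 − 2386 = 0


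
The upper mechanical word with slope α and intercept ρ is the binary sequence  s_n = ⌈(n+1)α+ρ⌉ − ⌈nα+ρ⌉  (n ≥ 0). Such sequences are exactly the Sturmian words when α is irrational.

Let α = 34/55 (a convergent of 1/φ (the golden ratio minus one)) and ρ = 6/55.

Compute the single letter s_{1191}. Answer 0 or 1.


(n+1)α + ρ = (1192·34 + 6) / 55 = 40534/55
nα + ρ     = (1191·34 + 6) / 55 = 40500/55
⌈40534/55⌉ = 737,  ⌈40500/55⌉ = 737
s_{1191} = 737 − 737 = 0

0


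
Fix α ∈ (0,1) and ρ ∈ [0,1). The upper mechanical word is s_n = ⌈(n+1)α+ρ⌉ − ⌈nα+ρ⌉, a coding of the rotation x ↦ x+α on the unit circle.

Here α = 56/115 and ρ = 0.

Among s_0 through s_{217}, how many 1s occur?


#1s = Σ_{n=0}^{217} s_n = Σ_{n=0}^{217} (⌈(n+1)α+ρ⌉ − ⌈nα+ρ⌉)
the sum telescopes: every ⌈nα+ρ⌉ with 0 < n < 218 appears once with + and once with −, leaving ⌈218α+ρ⌉ − ⌈0·α+ρ⌉
218α + ρ = (218·56) / 115 = 12208/115
ρ = 0/115
⌈12208/115⌉ = 107,  ⌈0/115⌉ = 0
#1s = 107 − 0 = 107

107


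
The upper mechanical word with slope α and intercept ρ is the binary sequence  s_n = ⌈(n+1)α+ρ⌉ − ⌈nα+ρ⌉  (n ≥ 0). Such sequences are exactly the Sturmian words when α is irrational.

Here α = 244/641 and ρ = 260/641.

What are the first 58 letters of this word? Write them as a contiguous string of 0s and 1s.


n=0: ⌈(1·244+260)/641⌉ − ⌈(0·244+260)/641⌉ = ⌈504/641⌉ − ⌈260/641⌉ = 1 − 1 = 0
n=1: ⌈(2·244+260)/641⌉ − ⌈(1·244+260)/641⌉ = ⌈748/641⌉ − ⌈504/641⌉ = 2 − 1 = 1
n=2: ⌈(3·244+260)/641⌉ − ⌈(2·244+260)/641⌉ = ⌈992/641⌉ − ⌈748/641⌉ = 2 − 2 = 0
n=3: ⌈(4·244+260)/641⌉ − ⌈(3·244+260)/641⌉ = ⌈1236/641⌉ − ⌈992/641⌉ = 2 − 2 = 0
n=4: ⌈(5·244+260)/641⌉ − ⌈(4·244+260)/641⌉ = ⌈1480/641⌉ − ⌈1236/641⌉ = 3 − 2 = 1
n=5: ⌈(6·244+260)/641⌉ − ⌈(5·244+260)/641⌉ = ⌈1724/641⌉ − ⌈1480/641⌉ = 3 − 3 = 0
n=6: ⌈(7·244+260)/641⌉ − ⌈(6·244+260)/641⌉ = ⌈1968/641⌉ − ⌈1724/641⌉ = 4 − 3 = 1
n=7: ⌈(8·244+260)/641⌉ − ⌈(7·244+260)/641⌉ = ⌈2212/641⌉ − ⌈1968/641⌉ = 4 − 4 = 0
n=8: ⌈(9·244+260)/641⌉ − ⌈(8·244+260)/641⌉ = ⌈2456/641⌉ − ⌈2212/641⌉ = 4 − 4 = 0
n=9: ⌈(10·244+260)/641⌉ − ⌈(9·244+260)/641⌉ = ⌈2700/641⌉ − ⌈2456/641⌉ = 5 − 4 = 1
n=10: ⌈(11·244+260)/641⌉ − ⌈(10·244+260)/641⌉ = ⌈2944/641⌉ − ⌈2700/641⌉ = 5 − 5 = 0
n=11: ⌈(12·244+260)/641⌉ − ⌈(11·244+260)/641⌉ = ⌈3188/641⌉ − ⌈2944/641⌉ = 5 − 5 = 0
n=12: ⌈(13·244+260)/641⌉ − ⌈(12·244+260)/641⌉ = ⌈3432/641⌉ − ⌈3188/641⌉ = 6 − 5 = 1
n=13: ⌈(14·244+260)/641⌉ − ⌈(13·244+260)/641⌉ = ⌈3676/641⌉ − ⌈3432/641⌉ = 6 − 6 = 0
n=14: ⌈(15·244+260)/641⌉ − ⌈(14·244+260)/641⌉ = ⌈3920/641⌉ − ⌈3676/641⌉ = 7 − 6 = 1
n=15: ⌈(16·244+260)/641⌉ − ⌈(15·244+260)/641⌉ = ⌈4164/641⌉ − ⌈3920/641⌉ = 7 − 7 = 0
n=16: ⌈(17·244+260)/641⌉ − ⌈(16·244+260)/641⌉ = ⌈4408/641⌉ − ⌈4164/641⌉ = 7 − 7 = 0
n=17: ⌈(18·244+260)/641⌉ − ⌈(17·244+260)/641⌉ = ⌈4652/641⌉ − ⌈4408/641⌉ = 8 − 7 = 1
n=18: ⌈(19·244+260)/641⌉ − ⌈(18·244+260)/641⌉ = ⌈4896/641⌉ − ⌈4652/641⌉ = 8 − 8 = 0
n=19: ⌈(20·244+260)/641⌉ − ⌈(19·244+260)/641⌉ = ⌈5140/641⌉ − ⌈4896/641⌉ = 9 − 8 = 1
n=20: ⌈(21·244+260)/641⌉ − ⌈(20·244+260)/641⌉ = ⌈5384/641⌉ − ⌈5140/641⌉ = 9 − 9 = 0
n=21: ⌈(22·244+260)/641⌉ − ⌈(21·244+260)/641⌉ = ⌈5628/641⌉ − ⌈5384/641⌉ = 9 − 9 = 0
n=22: ⌈(23·244+260)/641⌉ − ⌈(22·244+260)/641⌉ = ⌈5872/641⌉ − ⌈5628/641⌉ = 10 − 9 = 1
n=23: ⌈(24·244+260)/641⌉ − ⌈(23·244+260)/641⌉ = ⌈6116/641⌉ − ⌈5872/641⌉ = 10 − 10 = 0
n=24: ⌈(25·244+260)/641⌉ − ⌈(24·244+260)/641⌉ = ⌈6360/641⌉ − ⌈6116/641⌉ = 10 − 10 = 0
n=25: ⌈(26·244+260)/641⌉ − ⌈(25·244+260)/641⌉ = ⌈6604/641⌉ − ⌈6360/641⌉ = 11 − 10 = 1
n=26: ⌈(27·244+260)/641⌉ − ⌈(26·244+260)/641⌉ = ⌈6848/641⌉ − ⌈6604/641⌉ = 11 − 11 = 0
n=27: ⌈(28·244+260)/641⌉ − ⌈(27·244+260)/641⌉ = ⌈7092/641⌉ − ⌈6848/641⌉ = 12 − 11 = 1
n=28: ⌈(29·244+260)/641⌉ − ⌈(28·244+260)/641⌉ = ⌈7336/641⌉ − ⌈7092/641⌉ = 12 − 12 = 0
n=29: ⌈(30·244+260)/641⌉ − ⌈(29·244+260)/641⌉ = ⌈7580/641⌉ − ⌈7336/641⌉ = 12 − 12 = 0
n=30: ⌈(31·244+260)/641⌉ − ⌈(30·244+260)/641⌉ = ⌈7824/641⌉ − ⌈7580/641⌉ = 13 − 12 = 1
n=31: ⌈(32·244+260)/641⌉ − ⌈(31·244+260)/641⌉ = ⌈8068/641⌉ − ⌈7824/641⌉ = 13 − 13 = 0
n=32: ⌈(33·244+260)/641⌉ − ⌈(32·244+260)/641⌉ = ⌈8312/641⌉ − ⌈8068/641⌉ = 13 − 13 = 0
n=33: ⌈(34·244+260)/641⌉ − ⌈(33·244+260)/641⌉ = ⌈8556/641⌉ − ⌈8312/641⌉ = 14 − 13 = 1
n=34: ⌈(35·244+260)/641⌉ − ⌈(34·244+260)/641⌉ = ⌈8800/641⌉ − ⌈8556/641⌉ = 14 − 14 = 0
n=35: ⌈(36·244+260)/641⌉ − ⌈(35·244+260)/641⌉ = ⌈9044/641⌉ − ⌈8800/641⌉ = 15 − 14 = 1
n=36: ⌈(37·244+260)/641⌉ − ⌈(36·244+260)/641⌉ = ⌈9288/641⌉ − ⌈9044/641⌉ = 15 − 15 = 0
n=37: ⌈(38·244+260)/641⌉ − ⌈(37·244+260)/641⌉ = ⌈9532/641⌉ − ⌈9288/641⌉ = 15 − 15 = 0
n=38: ⌈(39·244+260)/641⌉ − ⌈(38·244+260)/641⌉ = ⌈9776/641⌉ − ⌈9532/641⌉ = 16 − 15 = 1
n=39: ⌈(40·244+260)/641⌉ − ⌈(39·244+260)/641⌉ = ⌈10020/641⌉ − ⌈9776/641⌉ = 16 − 16 = 0
n=40: ⌈(41·244+260)/641⌉ − ⌈(40·244+260)/641⌉ = ⌈10264/641⌉ − ⌈10020/641⌉ = 17 − 16 = 1
n=41: ⌈(42·244+260)/641⌉ − ⌈(41·244+260)/641⌉ = ⌈10508/641⌉ − ⌈10264/641⌉ = 17 − 17 = 0
n=42: ⌈(43·244+260)/641⌉ − ⌈(42·244+260)/641⌉ = ⌈10752/641⌉ − ⌈10508/641⌉ = 17 − 17 = 0
n=43: ⌈(44·244+260)/641⌉ − ⌈(43·244+260)/641⌉ = ⌈10996/641⌉ − ⌈10752/641⌉ = 18 − 17 = 1
n=44: ⌈(45·244+260)/641⌉ − ⌈(44·244+260)/641⌉ = ⌈11240/641⌉ − ⌈10996/641⌉ = 18 − 18 = 0
n=45: ⌈(46·244+260)/641⌉ − ⌈(45·244+260)/641⌉ = ⌈11484/641⌉ − ⌈11240/641⌉ = 18 − 18 = 0
n=46: ⌈(47·244+260)/641⌉ − ⌈(46·244+260)/641⌉ = ⌈11728/641⌉ − ⌈11484/641⌉ = 19 − 18 = 1
n=47: ⌈(48·244+260)/641⌉ − ⌈(47·244+260)/641⌉ = ⌈11972/641⌉ − ⌈11728/641⌉ = 19 − 19 = 0
n=48: ⌈(49·244+260)/641⌉ − ⌈(48·244+260)/641⌉ = ⌈12216/641⌉ − ⌈11972/641⌉ = 20 − 19 = 1
n=49: ⌈(50·244+260)/641⌉ − ⌈(49·244+260)/641⌉ = ⌈12460/641⌉ − ⌈12216/641⌉ = 20 − 20 = 0
n=50: ⌈(51·244+260)/641⌉ − ⌈(50·244+260)/641⌉ = ⌈12704/641⌉ − ⌈12460/641⌉ = 20 − 20 = 0
n=51: ⌈(52·244+260)/641⌉ − ⌈(51·244+260)/641⌉ = ⌈12948/641⌉ − ⌈12704/641⌉ = 21 − 20 = 1
n=52: ⌈(53·244+260)/641⌉ − ⌈(52·244+260)/641⌉ = ⌈13192/641⌉ − ⌈12948/641⌉ = 21 − 21 = 0
n=53: ⌈(54·244+260)/641⌉ − ⌈(53·244+260)/641⌉ = ⌈13436/641⌉ − ⌈13192/641⌉ = 21 − 21 = 0
n=54: ⌈(55·244+260)/641⌉ − ⌈(54·244+260)/641⌉ = ⌈13680/641⌉ − ⌈13436/641⌉ = 22 − 21 = 1
n=55: ⌈(56·244+260)/641⌉ − ⌈(55·244+260)/641⌉ = ⌈13924/641⌉ − ⌈13680/641⌉ = 22 − 22 = 0
n=56: ⌈(57·244+260)/641⌉ − ⌈(56·244+260)/641⌉ = ⌈14168/641⌉ − ⌈13924/641⌉ = 23 − 22 = 1
n=57: ⌈(58·244+260)/641⌉ − ⌈(57·244+260)/641⌉ = ⌈14412/641⌉ − ⌈14168/641⌉ = 23 − 23 = 0

0100101001001010010100100101001001010010100100101001001010


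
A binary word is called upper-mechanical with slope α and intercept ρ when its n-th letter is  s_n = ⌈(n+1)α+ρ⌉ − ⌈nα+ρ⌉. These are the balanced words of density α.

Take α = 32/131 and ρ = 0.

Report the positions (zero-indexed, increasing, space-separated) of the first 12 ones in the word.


n=0: ⌈32/131⌉−⌈0/131⌉ = 1−0 = 1  ← one
n=1: ⌈64/131⌉−⌈32/131⌉ = 1−1 = 0
n=2: ⌈96/131⌉−⌈64/131⌉ = 1−1 = 0
n=3: ⌈128/131⌉−⌈96/131⌉ = 1−1 = 0
n=4: ⌈160/131⌉−⌈128/131⌉ = 2−1 = 1  ← one
n=5: ⌈192/131⌉−⌈160/131⌉ = 2−2 = 0
n=6: ⌈224/131⌉−⌈192/131⌉ = 2−2 = 0
n=7: ⌈256/131⌉−⌈224/131⌉ = 2−2 = 0
n=8: ⌈288/131⌉−⌈256/131⌉ = 3−2 = 1  ← one
n=9: ⌈320/131⌉−⌈288/131⌉ = 3−3 = 0
n=10: ⌈352/131⌉−⌈320/131⌉ = 3−3 = 0
n=11: ⌈384/131⌉−⌈352/131⌉ = 3−3 = 0
n=12: ⌈416/131⌉−⌈384/131⌉ = 4−3 = 1  ← one
n=13: ⌈448/131⌉−⌈416/131⌉ = 4−4 = 0
n=14: ⌈480/131⌉−⌈448/131⌉ = 4−4 = 0
n=15: ⌈512/131⌉−⌈480/131⌉ = 4−4 = 0
n=16: ⌈544/131⌉−⌈512/131⌉ = 5−4 = 1  ← one
n=17: ⌈576/131⌉−⌈544/131⌉ = 5−5 = 0
n=18: ⌈608/131⌉−⌈576/131⌉ = 5−5 = 0
n=19: ⌈640/131⌉−⌈608/131⌉ = 5−5 = 0
n=20: ⌈672/131⌉−⌈640/131⌉ = 6−5 = 1  ← one
n=21: ⌈704/131⌉−⌈672/131⌉ = 6−6 = 0
n=22: ⌈736/131⌉−⌈704/131⌉ = 6−6 = 0
n=23: ⌈768/131⌉−⌈736/131⌉ = 6−6 = 0
n=24: ⌈800/131⌉−⌈768/131⌉ = 7−6 = 1  ← one
n=25: ⌈832/131⌉−⌈800/131⌉ = 7−7 = 0
n=26: ⌈864/131⌉−⌈832/131⌉ = 7−7 = 0
n=27: ⌈896/131⌉−⌈864/131⌉ = 7−7 = 0
n=28: ⌈928/131⌉−⌈896/131⌉ = 8−7 = 1  ← one
n=29: ⌈960/131⌉−⌈928/131⌉ = 8−8 = 0
n=30: ⌈992/131⌉−⌈960/131⌉ = 8−8 = 0
n=31: ⌈1024/131⌉−⌈992/131⌉ = 8−8 = 0
n=32: ⌈1056/131⌉−⌈1024/131⌉ = 9−8 = 1  ← one
n=33: ⌈1088/131⌉−⌈1056/131⌉ = 9−9 = 0
n=34: ⌈1120/131⌉−⌈1088/131⌉ = 9−9 = 0
n=35: ⌈1152/131⌉−⌈1120/131⌉ = 9−9 = 0
n=36: ⌈1184/131⌉−⌈1152/131⌉ = 10−9 = 1  ← one
n=37: ⌈1216/131⌉−⌈1184/131⌉ = 10−10 = 0
n=38: ⌈1248/131⌉−⌈1216/131⌉ = 10−10 = 0
n=39: ⌈1280/131⌉−⌈1248/131⌉ = 10−10 = 0
n=40: ⌈1312/131⌉−⌈1280/131⌉ = 11−10 = 1  ← one
n=41: ⌈1344/131⌉−⌈1312/131⌉ = 11−11 = 0
n=42: ⌈1376/131⌉−⌈1344/131⌉ = 11−11 = 0
n=43: ⌈1408/131⌉−⌈1376/131⌉ = 11−11 = 0
n=44: ⌈1440/131⌉−⌈1408/131⌉ = 11−11 = 0
n=45: ⌈1472/131⌉−⌈1440/131⌉ = 12−11 = 1  ← one
positions of the first 12 ones: 0 4 8 12 16 20 24 28 32 36 40 45

0 4 8 12 16 20 24 28 32 36 40 45


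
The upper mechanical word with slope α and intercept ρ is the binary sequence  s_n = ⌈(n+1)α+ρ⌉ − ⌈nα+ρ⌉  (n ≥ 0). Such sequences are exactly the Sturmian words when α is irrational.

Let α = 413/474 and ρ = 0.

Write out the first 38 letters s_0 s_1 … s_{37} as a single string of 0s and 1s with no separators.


n=0: ⌈(1·413)/474⌉ − ⌈(0·413)/474⌉ = ⌈413/474⌉ − ⌈0/474⌉ = 1 − 0 = 1
n=1: ⌈(2·413)/474⌉ − ⌈(1·413)/474⌉ = ⌈826/474⌉ − ⌈413/474⌉ = 2 − 1 = 1
n=2: ⌈(3·413)/474⌉ − ⌈(2·413)/474⌉ = ⌈1239/474⌉ − ⌈826/474⌉ = 3 − 2 = 1
n=3: ⌈(4·413)/474⌉ − ⌈(3·413)/474⌉ = ⌈1652/474⌉ − ⌈1239/474⌉ = 4 − 3 = 1
n=4: ⌈(5·413)/474⌉ − ⌈(4·413)/474⌉ = ⌈2065/474⌉ − ⌈1652/474⌉ = 5 − 4 = 1
n=5: ⌈(6·413)/474⌉ − ⌈(5·413)/474⌉ = ⌈2478/474⌉ − ⌈2065/474⌉ = 6 − 5 = 1
n=6: ⌈(7·413)/474⌉ − ⌈(6·413)/474⌉ = ⌈2891/474⌉ − ⌈2478/474⌉ = 7 − 6 = 1
n=7: ⌈(8·413)/474⌉ − ⌈(7·413)/474⌉ = ⌈3304/474⌉ − ⌈2891/474⌉ = 7 − 7 = 0
n=8: ⌈(9·413)/474⌉ − ⌈(8·413)/474⌉ = ⌈3717/474⌉ − ⌈3304/474⌉ = 8 − 7 = 1
n=9: ⌈(10·413)/474⌉ − ⌈(9·413)/474⌉ = ⌈4130/474⌉ − ⌈3717/474⌉ = 9 − 8 = 1
n=10: ⌈(11·413)/474⌉ − ⌈(10·413)/474⌉ = ⌈4543/474⌉ − ⌈4130/474⌉ = 10 − 9 = 1
n=11: ⌈(12·413)/474⌉ − ⌈(11·413)/474⌉ = ⌈4956/474⌉ − ⌈4543/474⌉ = 11 − 10 = 1
n=12: ⌈(13·413)/474⌉ − ⌈(12·413)/474⌉ = ⌈5369/474⌉ − ⌈4956/474⌉ = 12 − 11 = 1
n=13: ⌈(14·413)/474⌉ − ⌈(13·413)/474⌉ = ⌈5782/474⌉ − ⌈5369/474⌉ = 13 − 12 = 1
n=14: ⌈(15·413)/474⌉ − ⌈(14·413)/474⌉ = ⌈6195/474⌉ − ⌈5782/474⌉ = 14 − 13 = 1
n=15: ⌈(16·413)/474⌉ − ⌈(15·413)/474⌉ = ⌈6608/474⌉ − ⌈6195/474⌉ = 14 − 14 = 0
n=16: ⌈(17·413)/474⌉ − ⌈(16·413)/474⌉ = ⌈7021/474⌉ − ⌈6608/474⌉ = 15 − 14 = 1
n=17: ⌈(18·413)/474⌉ − ⌈(17·413)/474⌉ = ⌈7434/474⌉ − ⌈7021/474⌉ = 16 − 15 = 1
n=18: ⌈(19·413)/474⌉ − ⌈(18·413)/474⌉ = ⌈7847/474⌉ − ⌈7434/474⌉ = 17 − 16 = 1
n=19: ⌈(20·413)/474⌉ − ⌈(19·413)/474⌉ = ⌈8260/474⌉ − ⌈7847/474⌉ = 18 − 17 = 1
n=20: ⌈(21·413)/474⌉ − ⌈(20·413)/474⌉ = ⌈8673/474⌉ − ⌈8260/474⌉ = 19 − 18 = 1
n=21: ⌈(22·413)/474⌉ − ⌈(21·413)/474⌉ = ⌈9086/474⌉ − ⌈8673/474⌉ = 20 − 19 = 1
n=22: ⌈(23·413)/474⌉ − ⌈(22·413)/474⌉ = ⌈9499/474⌉ − ⌈9086/474⌉ = 21 − 20 = 1
n=23: ⌈(24·413)/474⌉ − ⌈(23·413)/474⌉ = ⌈9912/474⌉ − ⌈9499/474⌉ = 21 − 21 = 0
n=24: ⌈(25·413)/474⌉ − ⌈(24·413)/474⌉ = ⌈10325/474⌉ − ⌈9912/474⌉ = 22 − 21 = 1
n=25: ⌈(26·413)/474⌉ − ⌈(25·413)/474⌉ = ⌈10738/474⌉ − ⌈10325/474⌉ = 23 − 22 = 1
n=26: ⌈(27·413)/474⌉ − ⌈(26·413)/474⌉ = ⌈11151/474⌉ − ⌈10738/474⌉ = 24 − 23 = 1
n=27: ⌈(28·413)/474⌉ − ⌈(27·413)/474⌉ = ⌈11564/474⌉ − ⌈11151/474⌉ = 25 − 24 = 1
n=28: ⌈(29·413)/474⌉ − ⌈(28·413)/474⌉ = ⌈11977/474⌉ − ⌈11564/474⌉ = 26 − 25 = 1
n=29: ⌈(30·413)/474⌉ − ⌈(29·413)/474⌉ = ⌈12390/474⌉ − ⌈11977/474⌉ = 27 − 26 = 1
n=30: ⌈(31·413)/474⌉ − ⌈(30·413)/474⌉ = ⌈12803/474⌉ − ⌈12390/474⌉ = 28 − 27 = 1
n=31: ⌈(32·413)/474⌉ − ⌈(31·413)/474⌉ = ⌈13216/474⌉ − ⌈12803/474⌉ = 28 − 28 = 0
n=32: ⌈(33·413)/474⌉ − ⌈(32·413)/474⌉ = ⌈13629/474⌉ − ⌈13216/474⌉ = 29 − 28 = 1
n=33: ⌈(34·413)/474⌉ − ⌈(33·413)/474⌉ = ⌈14042/474⌉ − ⌈13629/474⌉ = 30 − 29 = 1
n=34: ⌈(35·413)/474⌉ − ⌈(34·413)/474⌉ = ⌈14455/474⌉ − ⌈14042/474⌉ = 31 − 30 = 1
n=35: ⌈(36·413)/474⌉ − ⌈(35·413)/474⌉ = ⌈14868/474⌉ − ⌈14455/474⌉ = 32 − 31 = 1
n=36: ⌈(37·413)/474⌉ − ⌈(36·413)/474⌉ = ⌈15281/474⌉ − ⌈14868/474⌉ = 33 − 32 = 1
n=37: ⌈(38·413)/474⌉ − ⌈(37·413)/474⌉ = ⌈15694/474⌉ − ⌈15281/474⌉ = 34 − 33 = 1

11111110111111101111111011111110111111


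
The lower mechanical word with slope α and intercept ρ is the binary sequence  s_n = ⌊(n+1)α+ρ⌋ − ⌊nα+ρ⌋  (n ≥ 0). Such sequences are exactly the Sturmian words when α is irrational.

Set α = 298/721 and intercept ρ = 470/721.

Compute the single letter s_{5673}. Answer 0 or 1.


0

(n+1)α + ρ = (5674·298 + 470) / 721 = 1691322/721
nα + ρ     = (5673·298 + 470) / 721 = 1691024/721
⌊1691322/721⌋ = 2345,  ⌊1691024/721⌋ = 2345
s_{5673} = 2345 − 2345 = 0


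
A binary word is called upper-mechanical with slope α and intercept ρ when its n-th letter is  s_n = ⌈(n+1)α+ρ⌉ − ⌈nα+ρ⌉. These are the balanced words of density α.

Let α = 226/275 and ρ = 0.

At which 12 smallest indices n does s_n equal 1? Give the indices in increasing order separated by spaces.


n=0: ⌈226/275⌉−⌈0/275⌉ = 1−0 = 1  ← one
n=1: ⌈452/275⌉−⌈226/275⌉ = 2−1 = 1  ← one
n=2: ⌈678/275⌉−⌈452/275⌉ = 3−2 = 1  ← one
n=3: ⌈904/275⌉−⌈678/275⌉ = 4−3 = 1  ← one
n=4: ⌈1130/275⌉−⌈904/275⌉ = 5−4 = 1  ← one
n=5: ⌈1356/275⌉−⌈1130/275⌉ = 5−5 = 0
n=6: ⌈1582/275⌉−⌈1356/275⌉ = 6−5 = 1  ← one
n=7: ⌈1808/275⌉−⌈1582/275⌉ = 7−6 = 1  ← one
n=8: ⌈2034/275⌉−⌈1808/275⌉ = 8−7 = 1  ← one
n=9: ⌈2260/275⌉−⌈2034/275⌉ = 9−8 = 1  ← one
n=10: ⌈2486/275⌉−⌈2260/275⌉ = 10−9 = 1  ← one
n=11: ⌈2712/275⌉−⌈2486/275⌉ = 10−10 = 0
n=12: ⌈2938/275⌉−⌈2712/275⌉ = 11−10 = 1  ← one
n=13: ⌈3164/275⌉−⌈2938/275⌉ = 12−11 = 1  ← one
positions of the first 12 ones: 0 1 2 3 4 6 7 8 9 10 12 13

0 1 2 3 4 6 7 8 9 10 12 13


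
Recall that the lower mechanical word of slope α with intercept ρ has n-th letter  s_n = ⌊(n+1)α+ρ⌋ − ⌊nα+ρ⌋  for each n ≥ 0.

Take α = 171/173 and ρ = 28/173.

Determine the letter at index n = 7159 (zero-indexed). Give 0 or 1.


1

(n+1)α + ρ = (7160·171 + 28) / 173 = 1224388/173
nα + ρ     = (7159·171 + 28) / 173 = 1224217/173
⌊1224388/173⌋ = 7077,  ⌊1224217/173⌋ = 7076
s_{7159} = 7077 − 7076 = 1


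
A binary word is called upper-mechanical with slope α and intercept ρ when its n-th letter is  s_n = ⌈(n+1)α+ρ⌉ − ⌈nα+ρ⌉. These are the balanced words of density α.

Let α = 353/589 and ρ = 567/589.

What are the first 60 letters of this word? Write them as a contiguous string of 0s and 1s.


110101101011010110101101011010110101101011010110101101011010

n=0: ⌈(1·353+567)/589⌉ − ⌈(0·353+567)/589⌉ = ⌈920/589⌉ − ⌈567/589⌉ = 2 − 1 = 1
n=1: ⌈(2·353+567)/589⌉ − ⌈(1·353+567)/589⌉ = ⌈1273/589⌉ − ⌈920/589⌉ = 3 − 2 = 1
n=2: ⌈(3·353+567)/589⌉ − ⌈(2·353+567)/589⌉ = ⌈1626/589⌉ − ⌈1273/589⌉ = 3 − 3 = 0
n=3: ⌈(4·353+567)/589⌉ − ⌈(3·353+567)/589⌉ = ⌈1979/589⌉ − ⌈1626/589⌉ = 4 − 3 = 1
n=4: ⌈(5·353+567)/589⌉ − ⌈(4·353+567)/589⌉ = ⌈2332/589⌉ − ⌈1979/589⌉ = 4 − 4 = 0
n=5: ⌈(6·353+567)/589⌉ − ⌈(5·353+567)/589⌉ = ⌈2685/589⌉ − ⌈2332/589⌉ = 5 − 4 = 1
n=6: ⌈(7·353+567)/589⌉ − ⌈(6·353+567)/589⌉ = ⌈3038/589⌉ − ⌈2685/589⌉ = 6 − 5 = 1
n=7: ⌈(8·353+567)/589⌉ − ⌈(7·353+567)/589⌉ = ⌈3391/589⌉ − ⌈3038/589⌉ = 6 − 6 = 0
n=8: ⌈(9·353+567)/589⌉ − ⌈(8·353+567)/589⌉ = ⌈3744/589⌉ − ⌈3391/589⌉ = 7 − 6 = 1
n=9: ⌈(10·353+567)/589⌉ − ⌈(9·353+567)/589⌉ = ⌈4097/589⌉ − ⌈3744/589⌉ = 7 − 7 = 0
n=10: ⌈(11·353+567)/589⌉ − ⌈(10·353+567)/589⌉ = ⌈4450/589⌉ − ⌈4097/589⌉ = 8 − 7 = 1
n=11: ⌈(12·353+567)/589⌉ − ⌈(11·353+567)/589⌉ = ⌈4803/589⌉ − ⌈4450/589⌉ = 9 − 8 = 1
n=12: ⌈(13·353+567)/589⌉ − ⌈(12·353+567)/589⌉ = ⌈5156/589⌉ − ⌈4803/589⌉ = 9 − 9 = 0
n=13: ⌈(14·353+567)/589⌉ − ⌈(13·353+567)/589⌉ = ⌈5509/589⌉ − ⌈5156/589⌉ = 10 − 9 = 1
n=14: ⌈(15·353+567)/589⌉ − ⌈(14·353+567)/589⌉ = ⌈5862/589⌉ − ⌈5509/589⌉ = 10 − 10 = 0
n=15: ⌈(16·353+567)/589⌉ − ⌈(15·353+567)/589⌉ = ⌈6215/589⌉ − ⌈5862/589⌉ = 11 − 10 = 1
n=16: ⌈(17·353+567)/589⌉ − ⌈(16·353+567)/589⌉ = ⌈6568/589⌉ − ⌈6215/589⌉ = 12 − 11 = 1
n=17: ⌈(18·353+567)/589⌉ − ⌈(17·353+567)/589⌉ = ⌈6921/589⌉ − ⌈6568/589⌉ = 12 − 12 = 0
n=18: ⌈(19·353+567)/589⌉ − ⌈(18·353+567)/589⌉ = ⌈7274/589⌉ − ⌈6921/589⌉ = 13 − 12 = 1
n=19: ⌈(20·353+567)/589⌉ − ⌈(19·353+567)/589⌉ = ⌈7627/589⌉ − ⌈7274/589⌉ = 13 − 13 = 0
n=20: ⌈(21·353+567)/589⌉ − ⌈(20·353+567)/589⌉ = ⌈7980/589⌉ − ⌈7627/589⌉ = 14 − 13 = 1
n=21: ⌈(22·353+567)/589⌉ − ⌈(21·353+567)/589⌉ = ⌈8333/589⌉ − ⌈7980/589⌉ = 15 − 14 = 1
n=22: ⌈(23·353+567)/589⌉ − ⌈(22·353+567)/589⌉ = ⌈8686/589⌉ − ⌈8333/589⌉ = 15 − 15 = 0
n=23: ⌈(24·353+567)/589⌉ − ⌈(23·353+567)/589⌉ = ⌈9039/589⌉ − ⌈8686/589⌉ = 16 − 15 = 1
n=24: ⌈(25·353+567)/589⌉ − ⌈(24·353+567)/589⌉ = ⌈9392/589⌉ − ⌈9039/589⌉ = 16 − 16 = 0
n=25: ⌈(26·353+567)/589⌉ − ⌈(25·353+567)/589⌉ = ⌈9745/589⌉ − ⌈9392/589⌉ = 17 − 16 = 1
n=26: ⌈(27·353+567)/589⌉ − ⌈(26·353+567)/589⌉ = ⌈10098/589⌉ − ⌈9745/589⌉ = 18 − 17 = 1
n=27: ⌈(28·353+567)/589⌉ − ⌈(27·353+567)/589⌉ = ⌈10451/589⌉ − ⌈10098/589⌉ = 18 − 18 = 0
n=28: ⌈(29·353+567)/589⌉ − ⌈(28·353+567)/589⌉ = ⌈10804/589⌉ − ⌈10451/589⌉ = 19 − 18 = 1
n=29: ⌈(30·353+567)/589⌉ − ⌈(29·353+567)/589⌉ = ⌈11157/589⌉ − ⌈10804/589⌉ = 19 − 19 = 0
n=30: ⌈(31·353+567)/589⌉ − ⌈(30·353+567)/589⌉ = ⌈11510/589⌉ − ⌈11157/589⌉ = 20 − 19 = 1
n=31: ⌈(32·353+567)/589⌉ − ⌈(31·353+567)/589⌉ = ⌈11863/589⌉ − ⌈11510/589⌉ = 21 − 20 = 1
n=32: ⌈(33·353+567)/589⌉ − ⌈(32·353+567)/589⌉ = ⌈12216/589⌉ − ⌈11863/589⌉ = 21 − 21 = 0
n=33: ⌈(34·353+567)/589⌉ − ⌈(33·353+567)/589⌉ = ⌈12569/589⌉ − ⌈12216/589⌉ = 22 − 21 = 1
n=34: ⌈(35·353+567)/589⌉ − ⌈(34·353+567)/589⌉ = ⌈12922/589⌉ − ⌈12569/589⌉ = 22 − 22 = 0
n=35: ⌈(36·353+567)/589⌉ − ⌈(35·353+567)/589⌉ = ⌈13275/589⌉ − ⌈12922/589⌉ = 23 − 22 = 1
n=36: ⌈(37·353+567)/589⌉ − ⌈(36·353+567)/589⌉ = ⌈13628/589⌉ − ⌈13275/589⌉ = 24 − 23 = 1
n=37: ⌈(38·353+567)/589⌉ − ⌈(37·353+567)/589⌉ = ⌈13981/589⌉ − ⌈13628/589⌉ = 24 − 24 = 0
n=38: ⌈(39·353+567)/589⌉ − ⌈(38·353+567)/589⌉ = ⌈14334/589⌉ − ⌈13981/589⌉ = 25 − 24 = 1
n=39: ⌈(40·353+567)/589⌉ − ⌈(39·353+567)/589⌉ = ⌈14687/589⌉ − ⌈14334/589⌉ = 25 − 25 = 0
n=40: ⌈(41·353+567)/589⌉ − ⌈(40·353+567)/589⌉ = ⌈15040/589⌉ − ⌈14687/589⌉ = 26 − 25 = 1
n=41: ⌈(42·353+567)/589⌉ − ⌈(41·353+567)/589⌉ = ⌈15393/589⌉ − ⌈15040/589⌉ = 27 − 26 = 1
n=42: ⌈(43·353+567)/589⌉ − ⌈(42·353+567)/589⌉ = ⌈15746/589⌉ − ⌈15393/589⌉ = 27 − 27 = 0
n=43: ⌈(44·353+567)/589⌉ − ⌈(43·353+567)/589⌉ = ⌈16099/589⌉ − ⌈15746/589⌉ = 28 − 27 = 1
n=44: ⌈(45·353+567)/589⌉ − ⌈(44·353+567)/589⌉ = ⌈16452/589⌉ − ⌈16099/589⌉ = 28 − 28 = 0
n=45: ⌈(46·353+567)/589⌉ − ⌈(45·353+567)/589⌉ = ⌈16805/589⌉ − ⌈16452/589⌉ = 29 − 28 = 1
n=46: ⌈(47·353+567)/589⌉ − ⌈(46·353+567)/589⌉ = ⌈17158/589⌉ − ⌈16805/589⌉ = 30 − 29 = 1
n=47: ⌈(48·353+567)/589⌉ − ⌈(47·353+567)/589⌉ = ⌈17511/589⌉ − ⌈17158/589⌉ = 30 − 30 = 0
n=48: ⌈(49·353+567)/589⌉ − ⌈(48·353+567)/589⌉ = ⌈17864/589⌉ − ⌈17511/589⌉ = 31 − 30 = 1
n=49: ⌈(50·353+567)/589⌉ − ⌈(49·353+567)/589⌉ = ⌈18217/589⌉ − ⌈17864/589⌉ = 31 − 31 = 0
n=50: ⌈(51·353+567)/589⌉ − ⌈(50·353+567)/589⌉ = ⌈18570/589⌉ − ⌈18217/589⌉ = 32 − 31 = 1
n=51: ⌈(52·353+567)/589⌉ − ⌈(51·353+567)/589⌉ = ⌈18923/589⌉ − ⌈18570/589⌉ = 33 − 32 = 1
n=52: ⌈(53·353+567)/589⌉ − ⌈(52·353+567)/589⌉ = ⌈19276/589⌉ − ⌈18923/589⌉ = 33 − 33 = 0
n=53: ⌈(54·353+567)/589⌉ − ⌈(53·353+567)/589⌉ = ⌈19629/589⌉ − ⌈19276/589⌉ = 34 − 33 = 1
n=54: ⌈(55·353+567)/589⌉ − ⌈(54·353+567)/589⌉ = ⌈19982/589⌉ − ⌈19629/589⌉ = 34 − 34 = 0
n=55: ⌈(56·353+567)/589⌉ − ⌈(55·353+567)/589⌉ = ⌈20335/589⌉ − ⌈19982/589⌉ = 35 − 34 = 1
n=56: ⌈(57·353+567)/589⌉ − ⌈(56·353+567)/589⌉ = ⌈20688/589⌉ − ⌈20335/589⌉ = 36 − 35 = 1
n=57: ⌈(58·353+567)/589⌉ − ⌈(57·353+567)/589⌉ = ⌈21041/589⌉ − ⌈20688/589⌉ = 36 − 36 = 0
n=58: ⌈(59·353+567)/589⌉ − ⌈(58·353+567)/589⌉ = ⌈21394/589⌉ − ⌈21041/589⌉ = 37 − 36 = 1
n=59: ⌈(60·353+567)/589⌉ − ⌈(59·353+567)/589⌉ = ⌈21747/589⌉ − ⌈21394/589⌉ = 37 − 37 = 0
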